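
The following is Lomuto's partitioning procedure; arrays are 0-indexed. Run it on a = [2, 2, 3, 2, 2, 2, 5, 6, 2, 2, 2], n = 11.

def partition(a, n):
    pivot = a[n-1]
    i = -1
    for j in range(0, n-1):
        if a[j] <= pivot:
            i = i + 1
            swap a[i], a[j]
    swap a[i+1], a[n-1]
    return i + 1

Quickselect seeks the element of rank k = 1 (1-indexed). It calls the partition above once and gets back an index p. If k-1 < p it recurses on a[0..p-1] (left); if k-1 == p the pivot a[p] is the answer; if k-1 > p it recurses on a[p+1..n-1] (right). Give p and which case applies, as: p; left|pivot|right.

pivot = a[10] = 2; i = -1
j=0: a[0]=2 ≤ 2 → i=0, swap a[0],a[0] (no change) → [2, 2, 3, 2, 2, 2, 5, 6, 2, 2, 2]
j=1: a[1]=2 ≤ 2 → i=1, swap a[1],a[1] (no change) → [2, 2, 3, 2, 2, 2, 5, 6, 2, 2, 2]
j=2: a[2]=3 > 2 → no swap
j=3: a[3]=2 ≤ 2 → i=2, swap a[2],a[3] → [2, 2, 2, 3, 2, 2, 5, 6, 2, 2, 2]
j=4: a[4]=2 ≤ 2 → i=3, swap a[3],a[4] → [2, 2, 2, 2, 3, 2, 5, 6, 2, 2, 2]
j=5: a[5]=2 ≤ 2 → i=4, swap a[4],a[5] → [2, 2, 2, 2, 2, 3, 5, 6, 2, 2, 2]
j=6: a[6]=5 > 2 → no swap
j=7: a[7]=6 > 2 → no swap
j=8: a[8]=2 ≤ 2 → i=5, swap a[5],a[8] → [2, 2, 2, 2, 2, 2, 5, 6, 3, 2, 2]
j=9: a[9]=2 ≤ 2 → i=6, swap a[6],a[9] → [2, 2, 2, 2, 2, 2, 2, 6, 3, 5, 2]
final swap a[7],a[10] → [2, 2, 2, 2, 2, 2, 2, 2, 3, 5, 6]; return 7
p = 7; k-1 = 0 < 7 ⇒ left

7; left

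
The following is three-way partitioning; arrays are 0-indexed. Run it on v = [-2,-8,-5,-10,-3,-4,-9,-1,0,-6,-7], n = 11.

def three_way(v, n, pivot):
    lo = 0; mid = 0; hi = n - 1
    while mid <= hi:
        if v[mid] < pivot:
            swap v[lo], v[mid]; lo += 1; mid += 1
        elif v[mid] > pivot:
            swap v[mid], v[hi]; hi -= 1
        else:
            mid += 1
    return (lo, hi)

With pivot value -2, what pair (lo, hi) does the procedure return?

(8, 8)

lo=0 mid=0 hi=10
-2=-2: mid=1
-8<-2: swap(0,1), lo=1 mid=2 ⇒ [-8,-2,-5,-10,-3,-4,-9,-1,0,-6,-7]
-5<-2: swap(1,2), lo=2 mid=3 ⇒ [-8,-5,-2,-10,-3,-4,-9,-1,0,-6,-7]
-10<-2: swap(2,3), lo=3 mid=4 ⇒ [-8,-5,-10,-2,-3,-4,-9,-1,0,-6,-7]
-3<-2: swap(3,4), lo=4 mid=5 ⇒ [-8,-5,-10,-3,-2,-4,-9,-1,0,-6,-7]
-4<-2: swap(4,5), lo=5 mid=6 ⇒ [-8,-5,-10,-3,-4,-2,-9,-1,0,-6,-7]
-9<-2: swap(5,6), lo=6 mid=7 ⇒ [-8,-5,-10,-3,-4,-9,-2,-1,0,-6,-7]
-1>-2: swap(7,10), hi=9 ⇒ [-8,-5,-10,-3,-4,-9,-2,-7,0,-6,-1]
-7<-2: swap(6,7), lo=7 mid=8 ⇒ [-8,-5,-10,-3,-4,-9,-7,-2,0,-6,-1]
0>-2: swap(8,9), hi=8 ⇒ [-8,-5,-10,-3,-4,-9,-7,-2,-6,0,-1]
-6<-2: swap(7,8), lo=8 mid=9 ⇒ [-8,-5,-10,-3,-4,-9,-7,-6,-2,0,-1]
done. lo=8 hi=8; v=[-8,-5,-10,-3,-4,-9,-7,-6,-2,0,-1]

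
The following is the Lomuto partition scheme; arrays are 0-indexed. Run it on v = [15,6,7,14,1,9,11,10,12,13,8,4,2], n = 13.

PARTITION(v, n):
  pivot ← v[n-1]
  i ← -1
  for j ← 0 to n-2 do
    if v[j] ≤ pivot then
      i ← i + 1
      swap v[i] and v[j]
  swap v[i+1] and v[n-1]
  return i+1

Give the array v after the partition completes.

[1,2,7,14,15,9,11,10,12,13,8,4,6]

pivot=2, i=-1
j=0: 15>2, skip
j=1: 6>2, skip
j=2: 7>2, skip
j=3: 14>2, skip
j=4: 1≤2, i=0, swap(0,4) ⇒ [1,6,7,14,15,9,11,10,12,13,8,4,2]
j=5: 9>2, skip
j=6: 11>2, skip
j=7: 10>2, skip
j=8: 12>2, skip
j=9: 13>2, skip
j=10: 8>2, skip
j=11: 4>2, skip
swap(1,12) ⇒ [1,2,7,14,15,9,11,10,12,13,8,4,6]; return 1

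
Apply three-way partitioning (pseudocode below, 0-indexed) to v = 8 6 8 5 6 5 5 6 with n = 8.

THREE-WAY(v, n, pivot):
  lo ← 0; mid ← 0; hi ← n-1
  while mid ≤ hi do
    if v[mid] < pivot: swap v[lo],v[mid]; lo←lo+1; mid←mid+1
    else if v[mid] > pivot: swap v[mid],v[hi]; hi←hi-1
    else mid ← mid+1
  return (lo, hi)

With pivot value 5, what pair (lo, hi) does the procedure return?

lo=0 mid=0 hi=7
8>5: swap(0,7), hi=6 ⇒ 6 6 8 5 6 5 5 8
6>5: swap(0,6), hi=5 ⇒ 5 6 8 5 6 5 6 8
5=5: mid=1
6>5: swap(1,5), hi=4 ⇒ 5 5 8 5 6 6 6 8
5=5: mid=2
8>5: swap(2,4), hi=3 ⇒ 5 5 6 5 8 6 6 8
6>5: swap(2,3), hi=2 ⇒ 5 5 5 6 8 6 6 8
5=5: mid=3
done. lo=0 hi=2; v=5 5 5 6 8 6 6 8

(0, 2)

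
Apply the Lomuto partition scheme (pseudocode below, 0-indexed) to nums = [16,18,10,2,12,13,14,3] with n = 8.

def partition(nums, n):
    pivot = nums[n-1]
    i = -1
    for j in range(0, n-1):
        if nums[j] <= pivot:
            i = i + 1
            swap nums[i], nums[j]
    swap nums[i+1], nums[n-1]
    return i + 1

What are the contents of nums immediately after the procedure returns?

pivot = nums[7] = 3; i = -1
j=0: nums[0]=16 > 3 → no swap
j=1: nums[1]=18 > 3 → no swap
j=2: nums[2]=10 > 3 → no swap
j=3: nums[3]=2 ≤ 3 → i=0, swap nums[0],nums[3] → [2,18,10,16,12,13,14,3]
j=4: nums[4]=12 > 3 → no swap
j=5: nums[5]=13 > 3 → no swap
j=6: nums[6]=14 > 3 → no swap
final swap nums[1],nums[7] → [2,3,10,16,12,13,14,18]; return 1

[2,3,10,16,12,13,14,18]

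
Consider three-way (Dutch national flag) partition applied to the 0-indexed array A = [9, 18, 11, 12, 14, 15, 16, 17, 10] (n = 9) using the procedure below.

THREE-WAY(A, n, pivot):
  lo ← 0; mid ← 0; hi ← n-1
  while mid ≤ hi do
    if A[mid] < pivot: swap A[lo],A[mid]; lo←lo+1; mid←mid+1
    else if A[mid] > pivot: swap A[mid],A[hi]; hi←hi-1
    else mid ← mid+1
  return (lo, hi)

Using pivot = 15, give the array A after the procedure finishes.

[9, 10, 11, 12, 14, 15, 17, 16, 18]

lo=0 mid=0 hi=8
9<15: swap(0,0), lo=1 mid=1 ⇒ [9, 18, 11, 12, 14, 15, 16, 17, 10]
18>15: swap(1,8), hi=7 ⇒ [9, 10, 11, 12, 14, 15, 16, 17, 18]
10<15: swap(1,1), lo=2 mid=2 ⇒ [9, 10, 11, 12, 14, 15, 16, 17, 18]
11<15: swap(2,2), lo=3 mid=3 ⇒ [9, 10, 11, 12, 14, 15, 16, 17, 18]
12<15: swap(3,3), lo=4 mid=4 ⇒ [9, 10, 11, 12, 14, 15, 16, 17, 18]
14<15: swap(4,4), lo=5 mid=5 ⇒ [9, 10, 11, 12, 14, 15, 16, 17, 18]
15=15: mid=6
16>15: swap(6,7), hi=6 ⇒ [9, 10, 11, 12, 14, 15, 17, 16, 18]
17>15: swap(6,6), hi=5 ⇒ [9, 10, 11, 12, 14, 15, 17, 16, 18]
done. lo=5 hi=5; A=[9, 10, 11, 12, 14, 15, 17, 16, 18]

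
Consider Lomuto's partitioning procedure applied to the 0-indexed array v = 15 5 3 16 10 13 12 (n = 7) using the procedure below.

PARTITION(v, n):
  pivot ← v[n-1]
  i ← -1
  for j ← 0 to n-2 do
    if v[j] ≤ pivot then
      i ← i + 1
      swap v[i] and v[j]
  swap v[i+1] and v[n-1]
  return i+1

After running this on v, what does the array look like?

pivot = v[6] = 12; i = -1
j=0: v[0]=15 > 12 → no swap
j=1: v[1]=5 ≤ 12 → i=0, swap v[0],v[1] → 5 15 3 16 10 13 12
j=2: v[2]=3 ≤ 12 → i=1, swap v[1],v[2] → 5 3 15 16 10 13 12
j=3: v[3]=16 > 12 → no swap
j=4: v[4]=10 ≤ 12 → i=2, swap v[2],v[4] → 5 3 10 16 15 13 12
j=5: v[5]=13 > 12 → no swap
final swap v[3],v[6] → 5 3 10 12 15 13 16; return 3

5 3 10 12 15 13 16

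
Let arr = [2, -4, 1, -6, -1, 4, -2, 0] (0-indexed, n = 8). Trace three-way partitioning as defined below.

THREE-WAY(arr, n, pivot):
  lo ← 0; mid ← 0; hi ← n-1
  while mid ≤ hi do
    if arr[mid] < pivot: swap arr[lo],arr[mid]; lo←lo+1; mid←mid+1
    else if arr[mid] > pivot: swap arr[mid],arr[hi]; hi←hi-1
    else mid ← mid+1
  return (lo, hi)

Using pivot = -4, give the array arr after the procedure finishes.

[-6, -4, 1, -1, 4, -2, 0, 2]

lo=0 mid=0 hi=7
2>-4: swap(0,7), hi=6 ⇒ [0, -4, 1, -6, -1, 4, -2, 2]
0>-4: swap(0,6), hi=5 ⇒ [-2, -4, 1, -6, -1, 4, 0, 2]
-2>-4: swap(0,5), hi=4 ⇒ [4, -4, 1, -6, -1, -2, 0, 2]
4>-4: swap(0,4), hi=3 ⇒ [-1, -4, 1, -6, 4, -2, 0, 2]
-1>-4: swap(0,3), hi=2 ⇒ [-6, -4, 1, -1, 4, -2, 0, 2]
-6<-4: swap(0,0), lo=1 mid=1 ⇒ [-6, -4, 1, -1, 4, -2, 0, 2]
-4=-4: mid=2
1>-4: swap(2,2), hi=1 ⇒ [-6, -4, 1, -1, 4, -2, 0, 2]
done. lo=1 hi=1; arr=[-6, -4, 1, -1, 4, -2, 0, 2]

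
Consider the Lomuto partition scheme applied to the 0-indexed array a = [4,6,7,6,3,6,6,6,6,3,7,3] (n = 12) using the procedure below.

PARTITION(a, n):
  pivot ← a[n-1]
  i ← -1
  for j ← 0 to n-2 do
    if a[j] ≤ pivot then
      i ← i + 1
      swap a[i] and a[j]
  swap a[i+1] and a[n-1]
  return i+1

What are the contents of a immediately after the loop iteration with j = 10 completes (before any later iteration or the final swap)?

pivot = a[11] = 3; i = -1
j=0: a[0]=4 > 3 → no swap
j=1: a[1]=6 > 3 → no swap
j=2: a[2]=7 > 3 → no swap
j=3: a[3]=6 > 3 → no swap
j=4: a[4]=3 ≤ 3 → i=0, swap a[0],a[4] → [3,6,7,6,4,6,6,6,6,3,7,3]
j=5: a[5]=6 > 3 → no swap
j=6: a[6]=6 > 3 → no swap
j=7: a[7]=6 > 3 → no swap
j=8: a[8]=6 > 3 → no swap
j=9: a[9]=3 ≤ 3 → i=1, swap a[1],a[9] → [3,3,7,6,4,6,6,6,6,6,7,3]
j=10: a[10]=7 > 3 → no swap
(after j=10) a = [3,3,7,6,4,6,6,6,6,6,7,3]

[3,3,7,6,4,6,6,6,6,6,7,3]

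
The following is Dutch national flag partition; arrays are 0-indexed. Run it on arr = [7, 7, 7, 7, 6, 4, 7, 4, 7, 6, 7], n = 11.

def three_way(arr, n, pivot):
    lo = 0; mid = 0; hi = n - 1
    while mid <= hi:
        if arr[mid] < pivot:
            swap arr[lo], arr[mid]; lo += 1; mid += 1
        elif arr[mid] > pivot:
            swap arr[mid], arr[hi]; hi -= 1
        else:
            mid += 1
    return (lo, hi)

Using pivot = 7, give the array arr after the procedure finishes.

lo=0 mid=0 hi=10
7=7: mid=1
7=7: mid=2
7=7: mid=3
7=7: mid=4
6<7: swap(0,4), lo=1 mid=5 ⇒ [6, 7, 7, 7, 7, 4, 7, 4, 7, 6, 7]
4<7: swap(1,5), lo=2 mid=6 ⇒ [6, 4, 7, 7, 7, 7, 7, 4, 7, 6, 7]
7=7: mid=7
4<7: swap(2,7), lo=3 mid=8 ⇒ [6, 4, 4, 7, 7, 7, 7, 7, 7, 6, 7]
7=7: mid=9
6<7: swap(3,9), lo=4 mid=10 ⇒ [6, 4, 4, 6, 7, 7, 7, 7, 7, 7, 7]
7=7: mid=11
done. lo=4 hi=10; arr=[6, 4, 4, 6, 7, 7, 7, 7, 7, 7, 7]

[6, 4, 4, 6, 7, 7, 7, 7, 7, 7, 7]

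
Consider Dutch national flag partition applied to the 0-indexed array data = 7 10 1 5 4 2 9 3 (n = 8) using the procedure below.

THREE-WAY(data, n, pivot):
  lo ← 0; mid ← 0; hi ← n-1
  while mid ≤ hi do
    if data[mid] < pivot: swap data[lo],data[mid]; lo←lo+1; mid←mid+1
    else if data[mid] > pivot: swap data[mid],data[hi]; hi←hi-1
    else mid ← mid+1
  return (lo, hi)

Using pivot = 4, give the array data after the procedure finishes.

3 2 1 4 5 9 10 7

pivot = 4; lo=0, mid=0, hi=7
data[mid]=7>4: swap data[0],data[7]; hi=6 → 3 10 1 5 4 2 9 7
data[mid]=3<4: swap data[0],data[0]; lo=1,mid=1 → 3 10 1 5 4 2 9 7
data[mid]=10>4: swap data[1],data[6]; hi=5 → 3 9 1 5 4 2 10 7
data[mid]=9>4: swap data[1],data[5]; hi=4 → 3 2 1 5 4 9 10 7
data[mid]=2<4: swap data[1],data[1]; lo=2,mid=2 → 3 2 1 5 4 9 10 7
data[mid]=1<4: swap data[2],data[2]; lo=3,mid=3 → 3 2 1 5 4 9 10 7
data[mid]=5>4: swap data[3],data[4]; hi=3 → 3 2 1 4 5 9 10 7
data[mid]=4=4: mid=4
end: lo=3, hi=3; data = 3 2 1 4 5 9 10 7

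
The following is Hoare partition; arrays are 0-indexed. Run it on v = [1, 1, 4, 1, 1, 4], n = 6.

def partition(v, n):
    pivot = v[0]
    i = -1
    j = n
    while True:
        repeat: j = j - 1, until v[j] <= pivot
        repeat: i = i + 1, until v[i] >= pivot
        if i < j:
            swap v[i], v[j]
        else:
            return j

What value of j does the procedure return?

1

pivot=1
j stops at 4 (1), i stops at 0 (1); swap ⇒ [1, 1, 4, 1, 1, 4]
j stops at 3 (1), i stops at 1 (1); swap ⇒ [1, 1, 4, 1, 1, 4]
j stops at 1, i stops at 2; i≥j ⇒ return 1. v=[1, 1, 4, 1, 1, 4]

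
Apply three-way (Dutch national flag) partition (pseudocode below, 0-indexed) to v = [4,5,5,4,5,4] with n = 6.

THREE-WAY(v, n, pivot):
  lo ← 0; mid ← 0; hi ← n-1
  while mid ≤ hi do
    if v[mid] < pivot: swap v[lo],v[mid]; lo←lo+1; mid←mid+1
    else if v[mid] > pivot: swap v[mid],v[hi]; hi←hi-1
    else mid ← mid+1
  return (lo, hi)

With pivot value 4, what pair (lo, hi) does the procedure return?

pivot = 4; lo=0, mid=0, hi=5
v[mid]=4=4: mid=1
v[mid]=5>4: swap v[1],v[5]; hi=4 → [4,4,5,4,5,5]
v[mid]=4=4: mid=2
v[mid]=5>4: swap v[2],v[4]; hi=3 → [4,4,5,4,5,5]
v[mid]=5>4: swap v[2],v[3]; hi=2 → [4,4,4,5,5,5]
v[mid]=4=4: mid=3
end: lo=0, hi=2; v = [4,4,4,5,5,5]

(0, 2)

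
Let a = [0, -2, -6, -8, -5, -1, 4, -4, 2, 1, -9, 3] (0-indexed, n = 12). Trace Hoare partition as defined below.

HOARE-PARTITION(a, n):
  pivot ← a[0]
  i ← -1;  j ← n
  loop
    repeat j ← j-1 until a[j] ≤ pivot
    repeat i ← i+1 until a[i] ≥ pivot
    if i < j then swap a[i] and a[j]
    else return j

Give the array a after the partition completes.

[-9, -2, -6, -8, -5, -1, -4, 4, 2, 1, 0, 3]

pivot = a[0] = 0; i = -1, j = 12
j→10 (a[10]=-9≤0), i→0 (a[0]=0≥0); i<j, swap → [-9, -2, -6, -8, -5, -1, 4, -4, 2, 1, 0, 3]
j→7 (a[7]=-4≤0), i→6 (a[6]=4≥0); i<j, swap → [-9, -2, -6, -8, -5, -1, -4, 4, 2, 1, 0, 3]
j→6, i→7; i≥j, return j=6. a = [-9, -2, -6, -8, -5, -1, -4, 4, 2, 1, 0, 3]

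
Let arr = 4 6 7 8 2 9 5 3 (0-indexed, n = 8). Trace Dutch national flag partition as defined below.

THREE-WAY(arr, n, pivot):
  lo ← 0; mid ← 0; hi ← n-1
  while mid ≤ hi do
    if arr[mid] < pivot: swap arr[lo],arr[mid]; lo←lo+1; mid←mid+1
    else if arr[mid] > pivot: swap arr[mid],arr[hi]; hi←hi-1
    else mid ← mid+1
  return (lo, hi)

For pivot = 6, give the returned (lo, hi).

(4, 4)

pivot = 6; lo=0, mid=0, hi=7
arr[mid]=4<6: swap arr[0],arr[0]; lo=1,mid=1 → 4 6 7 8 2 9 5 3
arr[mid]=6=6: mid=2
arr[mid]=7>6: swap arr[2],arr[7]; hi=6 → 4 6 3 8 2 9 5 7
arr[mid]=3<6: swap arr[1],arr[2]; lo=2,mid=3 → 4 3 6 8 2 9 5 7
arr[mid]=8>6: swap arr[3],arr[6]; hi=5 → 4 3 6 5 2 9 8 7
arr[mid]=5<6: swap arr[2],arr[3]; lo=3,mid=4 → 4 3 5 6 2 9 8 7
arr[mid]=2<6: swap arr[3],arr[4]; lo=4,mid=5 → 4 3 5 2 6 9 8 7
arr[mid]=9>6: swap arr[5],arr[5]; hi=4 → 4 3 5 2 6 9 8 7
end: lo=4, hi=4; arr = 4 3 5 2 6 9 8 7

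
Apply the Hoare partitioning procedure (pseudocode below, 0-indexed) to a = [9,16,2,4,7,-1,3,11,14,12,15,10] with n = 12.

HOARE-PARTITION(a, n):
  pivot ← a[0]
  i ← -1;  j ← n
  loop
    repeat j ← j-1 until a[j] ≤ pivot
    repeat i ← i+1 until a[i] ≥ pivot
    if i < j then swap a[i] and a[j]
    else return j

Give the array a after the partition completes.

[3,-1,2,4,7,16,9,11,14,12,15,10]

pivot=9
j stops at 6 (3), i stops at 0 (9); swap ⇒ [3,16,2,4,7,-1,9,11,14,12,15,10]
j stops at 5 (-1), i stops at 1 (16); swap ⇒ [3,-1,2,4,7,16,9,11,14,12,15,10]
j stops at 4, i stops at 5; i≥j ⇒ return 4. a=[3,-1,2,4,7,16,9,11,14,12,15,10]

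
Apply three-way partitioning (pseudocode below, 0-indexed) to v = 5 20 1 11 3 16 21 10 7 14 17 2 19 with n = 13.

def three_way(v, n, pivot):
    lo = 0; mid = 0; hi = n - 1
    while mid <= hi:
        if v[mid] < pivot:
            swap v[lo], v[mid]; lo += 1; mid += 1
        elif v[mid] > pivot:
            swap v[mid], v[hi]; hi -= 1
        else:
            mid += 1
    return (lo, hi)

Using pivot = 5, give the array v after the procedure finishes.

lo=0 mid=0 hi=12
5=5: mid=1
20>5: swap(1,12), hi=11 ⇒ 5 19 1 11 3 16 21 10 7 14 17 2 20
19>5: swap(1,11), hi=10 ⇒ 5 2 1 11 3 16 21 10 7 14 17 19 20
2<5: swap(0,1), lo=1 mid=2 ⇒ 2 5 1 11 3 16 21 10 7 14 17 19 20
1<5: swap(1,2), lo=2 mid=3 ⇒ 2 1 5 11 3 16 21 10 7 14 17 19 20
11>5: swap(3,10), hi=9 ⇒ 2 1 5 17 3 16 21 10 7 14 11 19 20
17>5: swap(3,9), hi=8 ⇒ 2 1 5 14 3 16 21 10 7 17 11 19 20
14>5: swap(3,8), hi=7 ⇒ 2 1 5 7 3 16 21 10 14 17 11 19 20
7>5: swap(3,7), hi=6 ⇒ 2 1 5 10 3 16 21 7 14 17 11 19 20
10>5: swap(3,6), hi=5 ⇒ 2 1 5 21 3 16 10 7 14 17 11 19 20
21>5: swap(3,5), hi=4 ⇒ 2 1 5 16 3 21 10 7 14 17 11 19 20
16>5: swap(3,4), hi=3 ⇒ 2 1 5 3 16 21 10 7 14 17 11 19 20
3<5: swap(2,3), lo=3 mid=4 ⇒ 2 1 3 5 16 21 10 7 14 17 11 19 20
done. lo=3 hi=3; v=2 1 3 5 16 21 10 7 14 17 11 19 20

2 1 3 5 16 21 10 7 14 17 11 19 20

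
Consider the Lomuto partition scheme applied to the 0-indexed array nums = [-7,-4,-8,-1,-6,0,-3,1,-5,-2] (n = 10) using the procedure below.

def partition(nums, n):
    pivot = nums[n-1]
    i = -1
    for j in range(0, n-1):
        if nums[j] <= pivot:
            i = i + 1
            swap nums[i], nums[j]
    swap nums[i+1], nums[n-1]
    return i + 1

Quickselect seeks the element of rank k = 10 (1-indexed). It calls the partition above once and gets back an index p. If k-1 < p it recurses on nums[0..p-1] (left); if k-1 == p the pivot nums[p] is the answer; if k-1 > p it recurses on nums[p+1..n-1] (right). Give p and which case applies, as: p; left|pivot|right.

6; right

pivot=-2, i=-1
j=0: -7≤-2, i=0, swap(0,0) ⇒ [-7,-4,-8,-1,-6,0,-3,1,-5,-2]
j=1: -4≤-2, i=1, swap(1,1) ⇒ [-7,-4,-8,-1,-6,0,-3,1,-5,-2]
j=2: -8≤-2, i=2, swap(2,2) ⇒ [-7,-4,-8,-1,-6,0,-3,1,-5,-2]
j=3: -1>-2, skip
j=4: -6≤-2, i=3, swap(3,4) ⇒ [-7,-4,-8,-6,-1,0,-3,1,-5,-2]
j=5: 0>-2, skip
j=6: -3≤-2, i=4, swap(4,6) ⇒ [-7,-4,-8,-6,-3,0,-1,1,-5,-2]
j=7: 1>-2, skip
j=8: -5≤-2, i=5, swap(5,8) ⇒ [-7,-4,-8,-6,-3,-5,-1,1,0,-2]
swap(6,9) ⇒ [-7,-4,-8,-6,-3,-5,-2,1,0,-1]; return 6
p = 6; k-1 = 9 > 6 ⇒ right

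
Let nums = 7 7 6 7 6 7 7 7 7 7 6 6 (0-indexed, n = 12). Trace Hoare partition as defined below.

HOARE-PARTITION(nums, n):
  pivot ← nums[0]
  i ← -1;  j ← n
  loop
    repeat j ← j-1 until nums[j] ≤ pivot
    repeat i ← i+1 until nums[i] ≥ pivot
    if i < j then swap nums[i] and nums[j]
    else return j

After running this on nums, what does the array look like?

pivot = nums[0] = 7; i = -1, j = 12
j→11 (nums[11]=6≤7), i→0 (nums[0]=7≥7); i<j, swap → 6 7 6 7 6 7 7 7 7 7 6 7
j→10 (nums[10]=6≤7), i→1 (nums[1]=7≥7); i<j, swap → 6 6 6 7 6 7 7 7 7 7 7 7
j→9 (nums[9]=7≤7), i→3 (nums[3]=7≥7); i<j, swap → 6 6 6 7 6 7 7 7 7 7 7 7
j→8 (nums[8]=7≤7), i→5 (nums[5]=7≥7); i<j, swap → 6 6 6 7 6 7 7 7 7 7 7 7
j→7 (nums[7]=7≤7), i→6 (nums[6]=7≥7); i<j, swap → 6 6 6 7 6 7 7 7 7 7 7 7
j→6, i→7; i≥j, return j=6. nums = 6 6 6 7 6 7 7 7 7 7 7 7

6 6 6 7 6 7 7 7 7 7 7 7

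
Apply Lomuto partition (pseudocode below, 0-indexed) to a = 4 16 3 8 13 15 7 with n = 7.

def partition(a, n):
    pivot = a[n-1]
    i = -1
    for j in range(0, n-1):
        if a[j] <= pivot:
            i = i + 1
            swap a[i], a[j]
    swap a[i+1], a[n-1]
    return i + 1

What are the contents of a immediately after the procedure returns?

pivot = a[6] = 7; i = -1
j=0: a[0]=4 ≤ 7 → i=0, swap a[0],a[0] (no change) → 4 16 3 8 13 15 7
j=1: a[1]=16 > 7 → no swap
j=2: a[2]=3 ≤ 7 → i=1, swap a[1],a[2] → 4 3 16 8 13 15 7
j=3: a[3]=8 > 7 → no swap
j=4: a[4]=13 > 7 → no swap
j=5: a[5]=15 > 7 → no swap
final swap a[2],a[6] → 4 3 7 8 13 15 16; return 2

4 3 7 8 13 15 16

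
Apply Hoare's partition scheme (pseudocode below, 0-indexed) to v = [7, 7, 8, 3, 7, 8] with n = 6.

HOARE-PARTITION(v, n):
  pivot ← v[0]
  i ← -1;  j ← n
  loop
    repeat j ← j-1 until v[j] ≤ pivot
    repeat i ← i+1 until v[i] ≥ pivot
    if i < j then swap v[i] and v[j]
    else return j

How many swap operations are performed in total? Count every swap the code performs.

2

pivot=7
j stops at 4 (7), i stops at 0 (7); swap ⇒ [7, 7, 8, 3, 7, 8]
j stops at 3 (3), i stops at 1 (7); swap ⇒ [7, 3, 8, 7, 7, 8]
j stops at 1, i stops at 2; i≥j ⇒ return 1. v=[7, 3, 8, 7, 7, 8]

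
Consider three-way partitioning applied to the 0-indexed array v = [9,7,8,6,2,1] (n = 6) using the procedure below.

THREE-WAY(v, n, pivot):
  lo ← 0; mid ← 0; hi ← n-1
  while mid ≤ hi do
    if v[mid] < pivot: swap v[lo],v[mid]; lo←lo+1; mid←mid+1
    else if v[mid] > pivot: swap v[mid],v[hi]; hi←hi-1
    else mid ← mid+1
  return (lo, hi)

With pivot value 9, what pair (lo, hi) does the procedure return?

(5, 5)

lo=0 mid=0 hi=5
9=9: mid=1
7<9: swap(0,1), lo=1 mid=2 ⇒ [7,9,8,6,2,1]
8<9: swap(1,2), lo=2 mid=3 ⇒ [7,8,9,6,2,1]
6<9: swap(2,3), lo=3 mid=4 ⇒ [7,8,6,9,2,1]
2<9: swap(3,4), lo=4 mid=5 ⇒ [7,8,6,2,9,1]
1<9: swap(4,5), lo=5 mid=6 ⇒ [7,8,6,2,1,9]
done. lo=5 hi=5; v=[7,8,6,2,1,9]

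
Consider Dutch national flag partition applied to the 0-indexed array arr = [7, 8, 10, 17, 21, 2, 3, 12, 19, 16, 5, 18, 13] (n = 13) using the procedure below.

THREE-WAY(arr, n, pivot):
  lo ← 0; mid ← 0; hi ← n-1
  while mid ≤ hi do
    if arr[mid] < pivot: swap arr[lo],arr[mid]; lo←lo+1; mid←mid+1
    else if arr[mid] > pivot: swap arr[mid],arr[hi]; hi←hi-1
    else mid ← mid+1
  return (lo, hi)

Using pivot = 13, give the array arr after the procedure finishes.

pivot = 13; lo=0, mid=0, hi=12
arr[mid]=7<13: swap arr[0],arr[0]; lo=1,mid=1 → [7, 8, 10, 17, 21, 2, 3, 12, 19, 16, 5, 18, 13]
arr[mid]=8<13: swap arr[1],arr[1]; lo=2,mid=2 → [7, 8, 10, 17, 21, 2, 3, 12, 19, 16, 5, 18, 13]
arr[mid]=10<13: swap arr[2],arr[2]; lo=3,mid=3 → [7, 8, 10, 17, 21, 2, 3, 12, 19, 16, 5, 18, 13]
arr[mid]=17>13: swap arr[3],arr[12]; hi=11 → [7, 8, 10, 13, 21, 2, 3, 12, 19, 16, 5, 18, 17]
arr[mid]=13=13: mid=4
arr[mid]=21>13: swap arr[4],arr[11]; hi=10 → [7, 8, 10, 13, 18, 2, 3, 12, 19, 16, 5, 21, 17]
arr[mid]=18>13: swap arr[4],arr[10]; hi=9 → [7, 8, 10, 13, 5, 2, 3, 12, 19, 16, 18, 21, 17]
arr[mid]=5<13: swap arr[3],arr[4]; lo=4,mid=5 → [7, 8, 10, 5, 13, 2, 3, 12, 19, 16, 18, 21, 17]
arr[mid]=2<13: swap arr[4],arr[5]; lo=5,mid=6 → [7, 8, 10, 5, 2, 13, 3, 12, 19, 16, 18, 21, 17]
arr[mid]=3<13: swap arr[5],arr[6]; lo=6,mid=7 → [7, 8, 10, 5, 2, 3, 13, 12, 19, 16, 18, 21, 17]
arr[mid]=12<13: swap arr[6],arr[7]; lo=7,mid=8 → [7, 8, 10, 5, 2, 3, 12, 13, 19, 16, 18, 21, 17]
arr[mid]=19>13: swap arr[8],arr[9]; hi=8 → [7, 8, 10, 5, 2, 3, 12, 13, 16, 19, 18, 21, 17]
arr[mid]=16>13: swap arr[8],arr[8]; hi=7 → [7, 8, 10, 5, 2, 3, 12, 13, 16, 19, 18, 21, 17]
end: lo=7, hi=7; arr = [7, 8, 10, 5, 2, 3, 12, 13, 16, 19, 18, 21, 17]

[7, 8, 10, 5, 2, 3, 12, 13, 16, 19, 18, 21, 17]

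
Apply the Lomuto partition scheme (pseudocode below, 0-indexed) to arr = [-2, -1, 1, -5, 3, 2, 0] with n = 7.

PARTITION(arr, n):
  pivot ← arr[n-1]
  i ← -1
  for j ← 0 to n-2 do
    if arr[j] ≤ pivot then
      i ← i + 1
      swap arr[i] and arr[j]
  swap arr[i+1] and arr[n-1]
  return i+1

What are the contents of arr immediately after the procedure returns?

[-2, -1, -5, 0, 3, 2, 1]

pivot=0, i=-1
j=0: -2≤0, i=0, swap(0,0) ⇒ [-2, -1, 1, -5, 3, 2, 0]
j=1: -1≤0, i=1, swap(1,1) ⇒ [-2, -1, 1, -5, 3, 2, 0]
j=2: 1>0, skip
j=3: -5≤0, i=2, swap(2,3) ⇒ [-2, -1, -5, 1, 3, 2, 0]
j=4: 3>0, skip
j=5: 2>0, skip
swap(3,6) ⇒ [-2, -1, -5, 0, 3, 2, 1]; return 3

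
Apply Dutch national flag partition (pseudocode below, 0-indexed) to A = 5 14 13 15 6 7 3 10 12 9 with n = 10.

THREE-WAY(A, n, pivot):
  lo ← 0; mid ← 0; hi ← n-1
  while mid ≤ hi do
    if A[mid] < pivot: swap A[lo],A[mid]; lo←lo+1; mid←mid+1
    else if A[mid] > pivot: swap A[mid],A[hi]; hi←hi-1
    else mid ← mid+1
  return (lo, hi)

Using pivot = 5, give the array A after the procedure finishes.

lo=0 mid=0 hi=9
5=5: mid=1
14>5: swap(1,9), hi=8 ⇒ 5 9 13 15 6 7 3 10 12 14
9>5: swap(1,8), hi=7 ⇒ 5 12 13 15 6 7 3 10 9 14
12>5: swap(1,7), hi=6 ⇒ 5 10 13 15 6 7 3 12 9 14
10>5: swap(1,6), hi=5 ⇒ 5 3 13 15 6 7 10 12 9 14
3<5: swap(0,1), lo=1 mid=2 ⇒ 3 5 13 15 6 7 10 12 9 14
13>5: swap(2,5), hi=4 ⇒ 3 5 7 15 6 13 10 12 9 14
7>5: swap(2,4), hi=3 ⇒ 3 5 6 15 7 13 10 12 9 14
6>5: swap(2,3), hi=2 ⇒ 3 5 15 6 7 13 10 12 9 14
15>5: swap(2,2), hi=1 ⇒ 3 5 15 6 7 13 10 12 9 14
done. lo=1 hi=1; A=3 5 15 6 7 13 10 12 9 14

3 5 15 6 7 13 10 12 9 14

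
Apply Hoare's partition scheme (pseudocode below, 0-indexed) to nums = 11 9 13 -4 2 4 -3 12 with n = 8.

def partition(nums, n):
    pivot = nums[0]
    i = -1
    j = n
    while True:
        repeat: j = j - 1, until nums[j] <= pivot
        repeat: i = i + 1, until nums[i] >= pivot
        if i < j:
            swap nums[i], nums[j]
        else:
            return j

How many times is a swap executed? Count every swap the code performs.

2

pivot = nums[0] = 11; i = -1, j = 8
j→6 (nums[6]=-3≤11), i→0 (nums[0]=11≥11); i<j, swap → -3 9 13 -4 2 4 11 12
j→5 (nums[5]=4≤11), i→2 (nums[2]=13≥11); i<j, swap → -3 9 4 -4 2 13 11 12
j→4, i→5; i≥j, return j=4. nums = -3 9 4 -4 2 13 11 12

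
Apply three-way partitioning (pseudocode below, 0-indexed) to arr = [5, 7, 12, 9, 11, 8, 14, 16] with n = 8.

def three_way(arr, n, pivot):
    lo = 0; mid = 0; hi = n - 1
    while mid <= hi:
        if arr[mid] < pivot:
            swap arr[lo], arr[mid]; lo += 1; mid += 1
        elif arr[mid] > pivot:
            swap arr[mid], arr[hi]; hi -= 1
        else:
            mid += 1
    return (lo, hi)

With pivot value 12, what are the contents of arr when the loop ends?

pivot = 12; lo=0, mid=0, hi=7
arr[mid]=5<12: swap arr[0],arr[0]; lo=1,mid=1 → [5, 7, 12, 9, 11, 8, 14, 16]
arr[mid]=7<12: swap arr[1],arr[1]; lo=2,mid=2 → [5, 7, 12, 9, 11, 8, 14, 16]
arr[mid]=12=12: mid=3
arr[mid]=9<12: swap arr[2],arr[3]; lo=3,mid=4 → [5, 7, 9, 12, 11, 8, 14, 16]
arr[mid]=11<12: swap arr[3],arr[4]; lo=4,mid=5 → [5, 7, 9, 11, 12, 8, 14, 16]
arr[mid]=8<12: swap arr[4],arr[5]; lo=5,mid=6 → [5, 7, 9, 11, 8, 12, 14, 16]
arr[mid]=14>12: swap arr[6],arr[7]; hi=6 → [5, 7, 9, 11, 8, 12, 16, 14]
arr[mid]=16>12: swap arr[6],arr[6]; hi=5 → [5, 7, 9, 11, 8, 12, 16, 14]
end: lo=5, hi=5; arr = [5, 7, 9, 11, 8, 12, 16, 14]

[5, 7, 9, 11, 8, 12, 16, 14]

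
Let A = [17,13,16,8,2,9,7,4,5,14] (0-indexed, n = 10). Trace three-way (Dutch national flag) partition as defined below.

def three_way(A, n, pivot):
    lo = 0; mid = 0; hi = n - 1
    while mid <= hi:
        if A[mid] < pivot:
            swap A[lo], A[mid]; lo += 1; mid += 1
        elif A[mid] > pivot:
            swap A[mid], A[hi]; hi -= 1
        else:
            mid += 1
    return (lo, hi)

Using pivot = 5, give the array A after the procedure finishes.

[4,2,5,8,9,7,16,13,14,17]

pivot = 5; lo=0, mid=0, hi=9
A[mid]=17>5: swap A[0],A[9]; hi=8 → [14,13,16,8,2,9,7,4,5,17]
A[mid]=14>5: swap A[0],A[8]; hi=7 → [5,13,16,8,2,9,7,4,14,17]
A[mid]=5=5: mid=1
A[mid]=13>5: swap A[1],A[7]; hi=6 → [5,4,16,8,2,9,7,13,14,17]
A[mid]=4<5: swap A[0],A[1]; lo=1,mid=2 → [4,5,16,8,2,9,7,13,14,17]
A[mid]=16>5: swap A[2],A[6]; hi=5 → [4,5,7,8,2,9,16,13,14,17]
A[mid]=7>5: swap A[2],A[5]; hi=4 → [4,5,9,8,2,7,16,13,14,17]
A[mid]=9>5: swap A[2],A[4]; hi=3 → [4,5,2,8,9,7,16,13,14,17]
A[mid]=2<5: swap A[1],A[2]; lo=2,mid=3 → [4,2,5,8,9,7,16,13,14,17]
A[mid]=8>5: swap A[3],A[3]; hi=2 → [4,2,5,8,9,7,16,13,14,17]
end: lo=2, hi=2; A = [4,2,5,8,9,7,16,13,14,17]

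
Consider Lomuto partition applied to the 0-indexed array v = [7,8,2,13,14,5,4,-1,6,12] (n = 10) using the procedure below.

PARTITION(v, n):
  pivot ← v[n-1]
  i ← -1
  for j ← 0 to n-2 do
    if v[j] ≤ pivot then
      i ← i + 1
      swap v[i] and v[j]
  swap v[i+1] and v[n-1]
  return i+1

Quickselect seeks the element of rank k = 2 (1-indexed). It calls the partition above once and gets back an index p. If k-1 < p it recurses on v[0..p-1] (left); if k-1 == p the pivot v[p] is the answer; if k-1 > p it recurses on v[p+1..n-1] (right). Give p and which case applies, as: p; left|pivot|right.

pivot=12, i=-1
j=0: 7≤12, i=0, swap(0,0) ⇒ [7,8,2,13,14,5,4,-1,6,12]
j=1: 8≤12, i=1, swap(1,1) ⇒ [7,8,2,13,14,5,4,-1,6,12]
j=2: 2≤12, i=2, swap(2,2) ⇒ [7,8,2,13,14,5,4,-1,6,12]
j=3: 13>12, skip
j=4: 14>12, skip
j=5: 5≤12, i=3, swap(3,5) ⇒ [7,8,2,5,14,13,4,-1,6,12]
j=6: 4≤12, i=4, swap(4,6) ⇒ [7,8,2,5,4,13,14,-1,6,12]
j=7: -1≤12, i=5, swap(5,7) ⇒ [7,8,2,5,4,-1,14,13,6,12]
j=8: 6≤12, i=6, swap(6,8) ⇒ [7,8,2,5,4,-1,6,13,14,12]
swap(7,9) ⇒ [7,8,2,5,4,-1,6,12,14,13]; return 7
p = 7; k-1 = 1 < 7 ⇒ left

7; left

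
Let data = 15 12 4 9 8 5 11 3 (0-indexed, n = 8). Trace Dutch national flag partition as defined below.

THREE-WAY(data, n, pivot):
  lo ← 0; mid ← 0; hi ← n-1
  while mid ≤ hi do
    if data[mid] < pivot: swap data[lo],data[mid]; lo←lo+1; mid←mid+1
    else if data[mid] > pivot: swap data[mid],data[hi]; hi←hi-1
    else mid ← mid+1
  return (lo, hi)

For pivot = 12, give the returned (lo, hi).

lo=0 mid=0 hi=7
15>12: swap(0,7), hi=6 ⇒ 3 12 4 9 8 5 11 15
3<12: swap(0,0), lo=1 mid=1 ⇒ 3 12 4 9 8 5 11 15
12=12: mid=2
4<12: swap(1,2), lo=2 mid=3 ⇒ 3 4 12 9 8 5 11 15
9<12: swap(2,3), lo=3 mid=4 ⇒ 3 4 9 12 8 5 11 15
8<12: swap(3,4), lo=4 mid=5 ⇒ 3 4 9 8 12 5 11 15
5<12: swap(4,5), lo=5 mid=6 ⇒ 3 4 9 8 5 12 11 15
11<12: swap(5,6), lo=6 mid=7 ⇒ 3 4 9 8 5 11 12 15
done. lo=6 hi=6; data=3 4 9 8 5 11 12 15

(6, 6)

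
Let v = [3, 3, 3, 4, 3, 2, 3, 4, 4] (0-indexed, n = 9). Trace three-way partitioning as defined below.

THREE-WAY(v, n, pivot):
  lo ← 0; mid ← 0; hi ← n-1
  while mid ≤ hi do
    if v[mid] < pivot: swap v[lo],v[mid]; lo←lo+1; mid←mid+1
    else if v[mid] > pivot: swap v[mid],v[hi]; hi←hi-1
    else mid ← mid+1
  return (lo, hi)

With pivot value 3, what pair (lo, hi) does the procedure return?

pivot = 3; lo=0, mid=0, hi=8
v[mid]=3=3: mid=1
v[mid]=3=3: mid=2
v[mid]=3=3: mid=3
v[mid]=4>3: swap v[3],v[8]; hi=7 → [3, 3, 3, 4, 3, 2, 3, 4, 4]
v[mid]=4>3: swap v[3],v[7]; hi=6 → [3, 3, 3, 4, 3, 2, 3, 4, 4]
v[mid]=4>3: swap v[3],v[6]; hi=5 → [3, 3, 3, 3, 3, 2, 4, 4, 4]
v[mid]=3=3: mid=4
v[mid]=3=3: mid=5
v[mid]=2<3: swap v[0],v[5]; lo=1,mid=6 → [2, 3, 3, 3, 3, 3, 4, 4, 4]
end: lo=1, hi=5; v = [2, 3, 3, 3, 3, 3, 4, 4, 4]

(1, 5)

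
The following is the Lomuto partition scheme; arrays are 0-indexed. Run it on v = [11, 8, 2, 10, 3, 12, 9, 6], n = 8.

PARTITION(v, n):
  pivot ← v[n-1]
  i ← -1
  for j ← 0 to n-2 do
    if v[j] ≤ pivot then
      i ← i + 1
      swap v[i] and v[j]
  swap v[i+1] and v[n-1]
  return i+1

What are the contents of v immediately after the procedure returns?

pivot=6, i=-1
j=0: 11>6, skip
j=1: 8>6, skip
j=2: 2≤6, i=0, swap(0,2) ⇒ [2, 8, 11, 10, 3, 12, 9, 6]
j=3: 10>6, skip
j=4: 3≤6, i=1, swap(1,4) ⇒ [2, 3, 11, 10, 8, 12, 9, 6]
j=5: 12>6, skip
j=6: 9>6, skip
swap(2,7) ⇒ [2, 3, 6, 10, 8, 12, 9, 11]; return 2

[2, 3, 6, 10, 8, 12, 9, 11]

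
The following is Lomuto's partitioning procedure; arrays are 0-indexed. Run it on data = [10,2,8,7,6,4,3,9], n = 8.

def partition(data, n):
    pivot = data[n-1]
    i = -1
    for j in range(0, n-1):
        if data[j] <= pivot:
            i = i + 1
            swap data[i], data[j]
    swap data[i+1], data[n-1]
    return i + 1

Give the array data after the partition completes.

[2,8,7,6,4,3,9,10]

pivot = data[7] = 9; i = -1
j=0: data[0]=10 > 9 → no swap
j=1: data[1]=2 ≤ 9 → i=0, swap data[0],data[1] → [2,10,8,7,6,4,3,9]
j=2: data[2]=8 ≤ 9 → i=1, swap data[1],data[2] → [2,8,10,7,6,4,3,9]
j=3: data[3]=7 ≤ 9 → i=2, swap data[2],data[3] → [2,8,7,10,6,4,3,9]
j=4: data[4]=6 ≤ 9 → i=3, swap data[3],data[4] → [2,8,7,6,10,4,3,9]
j=5: data[5]=4 ≤ 9 → i=4, swap data[4],data[5] → [2,8,7,6,4,10,3,9]
j=6: data[6]=3 ≤ 9 → i=5, swap data[5],data[6] → [2,8,7,6,4,3,10,9]
final swap data[6],data[7] → [2,8,7,6,4,3,9,10]; return 6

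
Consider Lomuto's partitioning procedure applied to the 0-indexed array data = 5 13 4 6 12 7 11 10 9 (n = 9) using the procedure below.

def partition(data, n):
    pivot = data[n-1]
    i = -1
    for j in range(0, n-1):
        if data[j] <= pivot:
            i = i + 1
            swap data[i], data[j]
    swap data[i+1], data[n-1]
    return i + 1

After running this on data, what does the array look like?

pivot = data[8] = 9; i = -1
j=0: data[0]=5 ≤ 9 → i=0, swap data[0],data[0] (no change) → 5 13 4 6 12 7 11 10 9
j=1: data[1]=13 > 9 → no swap
j=2: data[2]=4 ≤ 9 → i=1, swap data[1],data[2] → 5 4 13 6 12 7 11 10 9
j=3: data[3]=6 ≤ 9 → i=2, swap data[2],data[3] → 5 4 6 13 12 7 11 10 9
j=4: data[4]=12 > 9 → no swap
j=5: data[5]=7 ≤ 9 → i=3, swap data[3],data[5] → 5 4 6 7 12 13 11 10 9
j=6: data[6]=11 > 9 → no swap
j=7: data[7]=10 > 9 → no swap
final swap data[4],data[8] → 5 4 6 7 9 13 11 10 12; return 4

5 4 6 7 9 13 11 10 12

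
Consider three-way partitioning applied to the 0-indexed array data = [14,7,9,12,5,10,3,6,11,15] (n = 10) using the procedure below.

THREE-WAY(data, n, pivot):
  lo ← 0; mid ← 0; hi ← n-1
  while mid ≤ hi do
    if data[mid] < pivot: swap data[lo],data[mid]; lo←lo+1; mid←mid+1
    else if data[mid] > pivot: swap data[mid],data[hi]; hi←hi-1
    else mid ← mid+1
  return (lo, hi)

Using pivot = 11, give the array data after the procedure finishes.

[7,9,6,5,10,3,11,12,15,14]

pivot = 11; lo=0, mid=0, hi=9
data[mid]=14>11: swap data[0],data[9]; hi=8 → [15,7,9,12,5,10,3,6,11,14]
data[mid]=15>11: swap data[0],data[8]; hi=7 → [11,7,9,12,5,10,3,6,15,14]
data[mid]=11=11: mid=1
data[mid]=7<11: swap data[0],data[1]; lo=1,mid=2 → [7,11,9,12,5,10,3,6,15,14]
data[mid]=9<11: swap data[1],data[2]; lo=2,mid=3 → [7,9,11,12,5,10,3,6,15,14]
data[mid]=12>11: swap data[3],data[7]; hi=6 → [7,9,11,6,5,10,3,12,15,14]
data[mid]=6<11: swap data[2],data[3]; lo=3,mid=4 → [7,9,6,11,5,10,3,12,15,14]
data[mid]=5<11: swap data[3],data[4]; lo=4,mid=5 → [7,9,6,5,11,10,3,12,15,14]
data[mid]=10<11: swap data[4],data[5]; lo=5,mid=6 → [7,9,6,5,10,11,3,12,15,14]
data[mid]=3<11: swap data[5],data[6]; lo=6,mid=7 → [7,9,6,5,10,3,11,12,15,14]
end: lo=6, hi=6; data = [7,9,6,5,10,3,11,12,15,14]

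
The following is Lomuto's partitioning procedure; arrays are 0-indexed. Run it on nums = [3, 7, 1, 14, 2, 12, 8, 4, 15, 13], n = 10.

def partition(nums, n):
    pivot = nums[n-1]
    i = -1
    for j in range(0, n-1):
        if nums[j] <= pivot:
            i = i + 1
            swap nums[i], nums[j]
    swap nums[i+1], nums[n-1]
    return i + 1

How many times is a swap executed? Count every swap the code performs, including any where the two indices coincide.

8

pivot = nums[9] = 13; i = -1
j=0: nums[0]=3 ≤ 13 → i=0, swap nums[0],nums[0] (no change) → [3, 7, 1, 14, 2, 12, 8, 4, 15, 13]
j=1: nums[1]=7 ≤ 13 → i=1, swap nums[1],nums[1] (no change) → [3, 7, 1, 14, 2, 12, 8, 4, 15, 13]
j=2: nums[2]=1 ≤ 13 → i=2, swap nums[2],nums[2] (no change) → [3, 7, 1, 14, 2, 12, 8, 4, 15, 13]
j=3: nums[3]=14 > 13 → no swap
j=4: nums[4]=2 ≤ 13 → i=3, swap nums[3],nums[4] → [3, 7, 1, 2, 14, 12, 8, 4, 15, 13]
j=5: nums[5]=12 ≤ 13 → i=4, swap nums[4],nums[5] → [3, 7, 1, 2, 12, 14, 8, 4, 15, 13]
j=6: nums[6]=8 ≤ 13 → i=5, swap nums[5],nums[6] → [3, 7, 1, 2, 12, 8, 14, 4, 15, 13]
j=7: nums[7]=4 ≤ 13 → i=6, swap nums[6],nums[7] → [3, 7, 1, 2, 12, 8, 4, 14, 15, 13]
j=8: nums[8]=15 > 13 → no swap
final swap nums[7],nums[9] → [3, 7, 1, 2, 12, 8, 4, 13, 15, 14]; return 7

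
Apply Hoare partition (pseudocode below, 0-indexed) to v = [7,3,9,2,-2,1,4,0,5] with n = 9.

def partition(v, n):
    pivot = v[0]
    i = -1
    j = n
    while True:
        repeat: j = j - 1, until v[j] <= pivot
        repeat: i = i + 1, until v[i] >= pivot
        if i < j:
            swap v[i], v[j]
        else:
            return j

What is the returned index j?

pivot=7
j stops at 8 (5), i stops at 0 (7); swap ⇒ [5,3,9,2,-2,1,4,0,7]
j stops at 7 (0), i stops at 2 (9); swap ⇒ [5,3,0,2,-2,1,4,9,7]
j stops at 6, i stops at 7; i≥j ⇒ return 6. v=[5,3,0,2,-2,1,4,9,7]

6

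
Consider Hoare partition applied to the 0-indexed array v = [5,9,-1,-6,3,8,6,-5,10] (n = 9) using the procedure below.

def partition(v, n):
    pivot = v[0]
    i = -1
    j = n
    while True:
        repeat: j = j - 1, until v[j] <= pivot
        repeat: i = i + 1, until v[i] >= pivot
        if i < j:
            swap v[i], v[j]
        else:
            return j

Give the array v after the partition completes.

[-5,3,-1,-6,9,8,6,5,10]

pivot=5
j stops at 7 (-5), i stops at 0 (5); swap ⇒ [-5,9,-1,-6,3,8,6,5,10]
j stops at 4 (3), i stops at 1 (9); swap ⇒ [-5,3,-1,-6,9,8,6,5,10]
j stops at 3, i stops at 4; i≥j ⇒ return 3. v=[-5,3,-1,-6,9,8,6,5,10]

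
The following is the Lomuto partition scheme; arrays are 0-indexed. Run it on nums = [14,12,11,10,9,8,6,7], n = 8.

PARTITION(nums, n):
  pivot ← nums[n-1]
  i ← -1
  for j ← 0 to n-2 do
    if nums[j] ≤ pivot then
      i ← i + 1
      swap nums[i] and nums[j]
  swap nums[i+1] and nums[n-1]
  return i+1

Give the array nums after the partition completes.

pivot = nums[7] = 7; i = -1
j=0: nums[0]=14 > 7 → no swap
j=1: nums[1]=12 > 7 → no swap
j=2: nums[2]=11 > 7 → no swap
j=3: nums[3]=10 > 7 → no swap
j=4: nums[4]=9 > 7 → no swap
j=5: nums[5]=8 > 7 → no swap
j=6: nums[6]=6 ≤ 7 → i=0, swap nums[0],nums[6] → [6,12,11,10,9,8,14,7]
final swap nums[1],nums[7] → [6,7,11,10,9,8,14,12]; return 1

[6,7,11,10,9,8,14,12]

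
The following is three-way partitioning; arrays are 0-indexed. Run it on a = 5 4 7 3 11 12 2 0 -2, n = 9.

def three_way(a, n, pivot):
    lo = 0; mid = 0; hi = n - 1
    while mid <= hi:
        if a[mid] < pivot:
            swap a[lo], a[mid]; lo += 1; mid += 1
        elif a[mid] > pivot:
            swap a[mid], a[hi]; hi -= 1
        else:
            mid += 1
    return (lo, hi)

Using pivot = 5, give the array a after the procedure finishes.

pivot = 5; lo=0, mid=0, hi=8
a[mid]=5=5: mid=1
a[mid]=4<5: swap a[0],a[1]; lo=1,mid=2 → 4 5 7 3 11 12 2 0 -2
a[mid]=7>5: swap a[2],a[8]; hi=7 → 4 5 -2 3 11 12 2 0 7
a[mid]=-2<5: swap a[1],a[2]; lo=2,mid=3 → 4 -2 5 3 11 12 2 0 7
a[mid]=3<5: swap a[2],a[3]; lo=3,mid=4 → 4 -2 3 5 11 12 2 0 7
a[mid]=11>5: swap a[4],a[7]; hi=6 → 4 -2 3 5 0 12 2 11 7
a[mid]=0<5: swap a[3],a[4]; lo=4,mid=5 → 4 -2 3 0 5 12 2 11 7
a[mid]=12>5: swap a[5],a[6]; hi=5 → 4 -2 3 0 5 2 12 11 7
a[mid]=2<5: swap a[4],a[5]; lo=5,mid=6 → 4 -2 3 0 2 5 12 11 7
end: lo=5, hi=5; a = 4 -2 3 0 2 5 12 11 7

4 -2 3 0 2 5 12 11 7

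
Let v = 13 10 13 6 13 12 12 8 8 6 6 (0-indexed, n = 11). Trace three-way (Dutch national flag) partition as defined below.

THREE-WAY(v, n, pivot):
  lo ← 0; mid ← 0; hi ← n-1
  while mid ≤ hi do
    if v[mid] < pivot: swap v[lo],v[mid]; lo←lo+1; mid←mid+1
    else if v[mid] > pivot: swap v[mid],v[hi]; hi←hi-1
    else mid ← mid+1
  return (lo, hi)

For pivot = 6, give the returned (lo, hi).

pivot = 6; lo=0, mid=0, hi=10
v[mid]=13>6: swap v[0],v[10]; hi=9 → 6 10 13 6 13 12 12 8 8 6 13
v[mid]=6=6: mid=1
v[mid]=10>6: swap v[1],v[9]; hi=8 → 6 6 13 6 13 12 12 8 8 10 13
v[mid]=6=6: mid=2
v[mid]=13>6: swap v[2],v[8]; hi=7 → 6 6 8 6 13 12 12 8 13 10 13
v[mid]=8>6: swap v[2],v[7]; hi=6 → 6 6 8 6 13 12 12 8 13 10 13
v[mid]=8>6: swap v[2],v[6]; hi=5 → 6 6 12 6 13 12 8 8 13 10 13
v[mid]=12>6: swap v[2],v[5]; hi=4 → 6 6 12 6 13 12 8 8 13 10 13
v[mid]=12>6: swap v[2],v[4]; hi=3 → 6 6 13 6 12 12 8 8 13 10 13
v[mid]=13>6: swap v[2],v[3]; hi=2 → 6 6 6 13 12 12 8 8 13 10 13
v[mid]=6=6: mid=3
end: lo=0, hi=2; v = 6 6 6 13 12 12 8 8 13 10 13

(0, 2)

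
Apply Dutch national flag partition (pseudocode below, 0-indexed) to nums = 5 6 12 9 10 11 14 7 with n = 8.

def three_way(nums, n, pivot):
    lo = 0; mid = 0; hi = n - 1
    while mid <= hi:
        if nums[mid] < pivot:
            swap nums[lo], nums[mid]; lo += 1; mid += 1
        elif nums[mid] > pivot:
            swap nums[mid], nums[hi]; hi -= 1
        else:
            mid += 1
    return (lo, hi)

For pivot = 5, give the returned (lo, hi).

pivot = 5; lo=0, mid=0, hi=7
nums[mid]=5=5: mid=1
nums[mid]=6>5: swap nums[1],nums[7]; hi=6 → 5 7 12 9 10 11 14 6
nums[mid]=7>5: swap nums[1],nums[6]; hi=5 → 5 14 12 9 10 11 7 6
nums[mid]=14>5: swap nums[1],nums[5]; hi=4 → 5 11 12 9 10 14 7 6
nums[mid]=11>5: swap nums[1],nums[4]; hi=3 → 5 10 12 9 11 14 7 6
nums[mid]=10>5: swap nums[1],nums[3]; hi=2 → 5 9 12 10 11 14 7 6
nums[mid]=9>5: swap nums[1],nums[2]; hi=1 → 5 12 9 10 11 14 7 6
nums[mid]=12>5: swap nums[1],nums[1]; hi=0 → 5 12 9 10 11 14 7 6
end: lo=0, hi=0; nums = 5 12 9 10 11 14 7 6

(0, 0)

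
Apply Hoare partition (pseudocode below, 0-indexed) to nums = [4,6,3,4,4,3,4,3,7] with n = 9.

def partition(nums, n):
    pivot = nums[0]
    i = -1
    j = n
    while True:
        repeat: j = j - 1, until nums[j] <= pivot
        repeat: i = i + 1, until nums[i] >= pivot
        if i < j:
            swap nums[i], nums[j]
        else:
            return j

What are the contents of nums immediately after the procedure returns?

pivot = nums[0] = 4; i = -1, j = 9
j→7 (nums[7]=3≤4), i→0 (nums[0]=4≥4); i<j, swap → [3,6,3,4,4,3,4,4,7]
j→6 (nums[6]=4≤4), i→1 (nums[1]=6≥4); i<j, swap → [3,4,3,4,4,3,6,4,7]
j→5 (nums[5]=3≤4), i→3 (nums[3]=4≥4); i<j, swap → [3,4,3,3,4,4,6,4,7]
j→4, i→4; i≥j, return j=4. nums = [3,4,3,3,4,4,6,4,7]

[3,4,3,3,4,4,6,4,7]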